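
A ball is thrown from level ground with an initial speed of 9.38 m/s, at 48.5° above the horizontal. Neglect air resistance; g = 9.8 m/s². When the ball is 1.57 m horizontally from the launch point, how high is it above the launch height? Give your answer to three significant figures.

v_x = 9.38 cos 48.5° = 6.215 m/s, v_y0 = 9.38 sin 48.5° = 7.025 m/s.
Time to reach x = 1.57 m: t = x / v_x = 1.57 / 6.215 = 0.2526 s.
y = v_y0 t − ½ g t² = 7.025×0.2526 − 4.900×0.2526² = 1.46 m.

1.46 m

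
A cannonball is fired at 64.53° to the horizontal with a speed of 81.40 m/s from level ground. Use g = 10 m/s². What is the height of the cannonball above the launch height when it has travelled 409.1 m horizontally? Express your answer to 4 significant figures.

v_x = 81.40 cos 64.53° = 35.005 m/s, v_y0 = 81.40 sin 64.53° = 73.489 m/s.
Time to reach x = 409.1 m: t = x / v_x = 409.1 / 35.005 = 11.687 s.
y = v_y0 t − ½ g t² = 73.489×11.687 − 5.000×11.687² = 175.9 m.

175.9 m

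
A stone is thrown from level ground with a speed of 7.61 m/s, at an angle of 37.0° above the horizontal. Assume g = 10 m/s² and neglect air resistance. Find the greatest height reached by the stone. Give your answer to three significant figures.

1.05 m

Vertical component of launch velocity: v_y = 7.61 sin 37.0° = 4.580 m/s.
At the highest point the vertical velocity is zero, so v_y² = 2 g h_max.
h_max = (4.580)² / (2 × 10) = 20.98 / 20.00 = 1.05 m.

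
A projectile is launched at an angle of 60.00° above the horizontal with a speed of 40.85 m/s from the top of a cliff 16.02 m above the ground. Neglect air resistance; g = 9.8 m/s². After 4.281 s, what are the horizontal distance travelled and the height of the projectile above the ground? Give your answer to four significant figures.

x = 87.44 m, y = 77.67 m

v_x = 40.85 cos 60.00° = 20.425 m/s; v_y0 = 40.85 sin 60.00° = 35.377 m/s.
x = v_x t = 20.425 × 4.281 = 87.44 m.
y = 16.02 + v_y0 t − ½ g t² = 77.67 m.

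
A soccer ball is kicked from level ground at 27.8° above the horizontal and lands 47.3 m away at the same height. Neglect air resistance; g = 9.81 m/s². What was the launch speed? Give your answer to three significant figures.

23.7 m/s

On level ground, R = v₀² sin(2θ) / g, so v₀ = √(R g / sin 2θ).
sin(2 × 27.8°) = 0.8251.
v₀ = √(47.3 × 9.81 / 0.8251) = √562.4 = 23.7 m/s.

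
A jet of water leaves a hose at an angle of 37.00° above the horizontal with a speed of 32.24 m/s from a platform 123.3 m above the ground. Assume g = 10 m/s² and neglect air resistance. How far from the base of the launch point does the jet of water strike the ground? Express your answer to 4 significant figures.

Components: v_x = 32.24 cos 37.00° = 25.748 m/s, v_y = 32.24 sin 37.00° = 19.403 m/s.
Vertical: 0 = 123.3 + 19.403 t − ½(10) t² ⇒ 5.000 t² − 19.403 t − 123.3 = 0.
t = [19.403 + √(376.48 + 2466.0)] / 10.00 = 7.2718 s.
Horizontal: R = v_x · t = 25.748 × 7.2718 = 187.2 m.

187.2 m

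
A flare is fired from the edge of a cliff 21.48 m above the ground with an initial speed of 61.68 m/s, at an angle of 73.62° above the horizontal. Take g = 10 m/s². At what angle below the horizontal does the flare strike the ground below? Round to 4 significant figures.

v_x = 61.68 cos 73.62° = 17.394 m/s.
At impact |v_y| = √(v_y0² + 2 g h) = √(59.177² + 2×10×21.48) = 62.702 m/s.
Angle below horizontal = arctan(|v_y| / v_x) = arctan(62.702 / 17.394) = 74.50°.

74.50°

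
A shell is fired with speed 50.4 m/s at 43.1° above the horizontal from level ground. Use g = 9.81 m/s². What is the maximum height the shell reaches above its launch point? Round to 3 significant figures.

60.4 m

Vertical component of launch velocity: v_y = 50.4 sin 43.1° = 34.44 m/s.
At the highest point the vertical velocity is zero, so v_y² = 2 g h_max.
h_max = (34.44)² / (2 × 9.81) = 1186 / 19.62 = 60.4 m.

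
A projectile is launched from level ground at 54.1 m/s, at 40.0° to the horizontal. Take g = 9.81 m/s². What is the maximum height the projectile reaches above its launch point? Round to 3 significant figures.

Vertical component of launch velocity: v_y = 54.1 sin 40.0° = 34.77 m/s.
At the highest point the vertical velocity is zero, so v_y² = 2 g h_max.
h_max = (34.77)² / (2 × 9.81) = 1209 / 19.62 = 61.6 m.

61.6 m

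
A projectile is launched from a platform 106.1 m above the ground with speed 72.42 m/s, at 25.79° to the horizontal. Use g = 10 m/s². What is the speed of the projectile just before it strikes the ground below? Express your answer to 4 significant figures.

v_x = 72.42 cos 25.79° = 65.207 m/s is unchanged throughout.
For the vertical component, v_y² = v_y0² + 2 g h = (31.508)² + 2×10×106.1 = 3114.8, so |v_y| = 55.810 m/s.
Impact speed = √(v_x² + v_y²) = √(4252.0 + 3114.8) = 85.83 m/s.

85.83 m/s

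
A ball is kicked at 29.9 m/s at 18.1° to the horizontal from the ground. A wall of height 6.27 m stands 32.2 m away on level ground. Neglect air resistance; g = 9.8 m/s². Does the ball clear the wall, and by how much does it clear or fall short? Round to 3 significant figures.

No — it falls 2.04 m short of clearing the wall.

v_x = 29.9 cos 18.1° = 28.42 m/s; v_y0 = 29.9 sin 18.1° = 9.289 m/s.
Time to reach the wall: t = 32.2 / 28.42 = 1.133 s.
Height at that point: y = 9.289×1.133 − 4.900×1.133² = 4.234 m.
That is 6.27 − 4.234 = 2.04 m below the top of the wall, so the ball does not clear it.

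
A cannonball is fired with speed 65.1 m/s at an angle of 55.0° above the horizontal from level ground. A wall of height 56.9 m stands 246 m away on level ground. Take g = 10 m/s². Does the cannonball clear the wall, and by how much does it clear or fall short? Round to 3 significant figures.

v_x = 65.1 cos 55.0° = 37.34 m/s; v_y0 = 65.1 sin 55.0° = 53.33 m/s.
Time to reach the wall: t = 246 / 37.34 = 6.588 s.
Height at that point: y = 53.33×6.588 − 5.000×6.588² = 134.3 m.
That is 134.3 − 56.9 = 77.4 m above the top of the wall, so the cannonball clears it.

Yes — it clears the wall by 77.4 m.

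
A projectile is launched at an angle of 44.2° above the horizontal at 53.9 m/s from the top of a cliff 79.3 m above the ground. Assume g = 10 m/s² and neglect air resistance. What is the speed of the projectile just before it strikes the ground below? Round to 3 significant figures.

v_x = 53.9 cos 44.2° = 38.64 m/s is unchanged throughout.
For the vertical component, v_y² = v_y0² + 2 g h = (37.58)² + 2×10×79.3 = 2998, so |v_y| = 54.75 m/s.
Impact speed = √(v_x² + v_y²) = √(1493 + 2998) = 67.0 m/s.

67.0 m/s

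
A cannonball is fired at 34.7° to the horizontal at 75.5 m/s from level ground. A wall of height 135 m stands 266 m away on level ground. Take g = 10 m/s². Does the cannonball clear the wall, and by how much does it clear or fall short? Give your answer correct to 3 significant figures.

v_x = 75.5 cos 34.7° = 62.07 m/s; v_y0 = 75.5 sin 34.7° = 42.98 m/s.
Time to reach the wall: t = 266 / 62.07 = 4.285 s.
Height at that point: y = 42.98×4.285 − 5.000×4.285² = 92.36 m.
That is 135 − 92.36 = 42.6 m below the top of the wall, so the cannonball does not clear it.

No — it falls 42.6 m short of clearing the wall.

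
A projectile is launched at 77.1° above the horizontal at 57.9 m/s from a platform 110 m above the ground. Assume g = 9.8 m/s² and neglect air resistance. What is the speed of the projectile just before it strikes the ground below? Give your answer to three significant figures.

74.2 m/s

v_x = 57.9 cos 77.1° = 12.93 m/s is unchanged throughout.
For the vertical component, v_y² = v_y0² + 2 g h = (56.44)² + 2×9.8×110 = 5341, so |v_y| = 73.08 m/s.
Impact speed = √(v_x² + v_y²) = √(167.2 + 5341) = 74.2 m/s.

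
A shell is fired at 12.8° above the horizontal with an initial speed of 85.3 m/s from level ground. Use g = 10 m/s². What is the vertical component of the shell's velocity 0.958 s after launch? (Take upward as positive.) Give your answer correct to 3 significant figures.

Initial vertical component: v_y0 = 85.3 sin 12.8° = 18.90 m/s.
v_y(t) = v_y0 − g t = 18.90 − 10 × 0.958 = 9.32 m/s.

9.32 m/s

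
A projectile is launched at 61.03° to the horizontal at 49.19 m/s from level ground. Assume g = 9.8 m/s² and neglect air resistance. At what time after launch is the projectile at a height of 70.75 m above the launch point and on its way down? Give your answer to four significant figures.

v_y0 = 49.19 sin 61.03° = 43.035 m/s.
Set y = v_y0 t − ½ g t² = 70.75: 4.900 t² − 43.035 t + 70.75 = 0.
t = [43.035 ± √(1852.0 − 1386.7)] / 9.8 = (43.035 ± 21.571) / 9.8, giving t = 2.190 s or t = 6.592 s.
On the way down corresponds to the larger root: t = 6.592 s.

6.592 s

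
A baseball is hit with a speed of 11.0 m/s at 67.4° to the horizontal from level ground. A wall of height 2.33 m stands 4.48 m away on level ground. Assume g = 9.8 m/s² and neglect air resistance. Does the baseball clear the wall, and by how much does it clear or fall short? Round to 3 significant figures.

Yes — it clears the wall by 2.93 m.

v_x = 11.0 cos 67.4° = 4.227 m/s; v_y0 = 11.0 sin 67.4° = 10.16 m/s.
Time to reach the wall: t = 4.48 / 4.227 = 1.060 s.
Height at that point: y = 10.16×1.060 − 4.900×1.060² = 5.264 m.
That is 5.264 − 2.33 = 2.93 m above the top of the wall, so the baseball clears it.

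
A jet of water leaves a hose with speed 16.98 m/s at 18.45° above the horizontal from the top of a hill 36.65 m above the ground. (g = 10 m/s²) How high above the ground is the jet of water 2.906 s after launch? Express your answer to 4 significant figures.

10.04 m

v_y0 = 16.98 sin 18.45° = 5.3738 m/s.
y(t) = 36.65 + v_y0 t − ½ g t² = 36.65 + 5.3738×2.906 − ½×10×2.906² = 10.04 m.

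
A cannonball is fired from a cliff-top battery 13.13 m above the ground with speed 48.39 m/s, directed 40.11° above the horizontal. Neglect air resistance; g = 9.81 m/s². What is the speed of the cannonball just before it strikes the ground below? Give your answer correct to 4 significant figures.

50.98 m/s

v_x = 48.39 cos 40.11° = 37.009 m/s is unchanged throughout.
For the vertical component, v_y² = v_y0² + 2 g h = (31.176)² + 2×9.81×13.13 = 1229.6, so |v_y| = 35.066 m/s.
Impact speed = √(v_x² + v_y²) = √(1369.7 + 1229.6) = 50.98 m/s.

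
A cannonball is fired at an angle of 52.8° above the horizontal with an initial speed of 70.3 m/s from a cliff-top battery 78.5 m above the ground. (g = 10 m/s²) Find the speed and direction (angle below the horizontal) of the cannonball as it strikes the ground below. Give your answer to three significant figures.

v_x = 70.3 cos 52.8° = 42.50 m/s (constant).
|v_y| at impact = √((56.00)² + 2×10×78.5) = 68.60 m/s.
Speed = √(42.50² + 68.60²) = 80.7 m/s; angle = arctan(68.60/42.50) = 58.2° below horizontal.

80.7 m/s at 58.2° below the horizontal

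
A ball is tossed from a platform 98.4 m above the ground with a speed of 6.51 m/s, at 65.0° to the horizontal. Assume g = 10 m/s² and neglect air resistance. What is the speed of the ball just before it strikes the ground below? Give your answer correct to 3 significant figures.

44.8 m/s

v_x = 6.51 cos 65.0° = 2.751 m/s is unchanged throughout.
For the vertical component, v_y² = v_y0² + 2 g h = (5.900)² + 2×10×98.4 = 2003, so |v_y| = 44.75 m/s.
Impact speed = √(v_x² + v_y²) = √(7.568 + 2003) = 44.8 m/s.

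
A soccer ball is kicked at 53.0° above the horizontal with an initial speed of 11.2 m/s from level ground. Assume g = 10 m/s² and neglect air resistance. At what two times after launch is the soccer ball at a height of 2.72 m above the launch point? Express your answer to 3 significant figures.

v_y0 = 11.2 sin 53.0° = 8.945 m/s.
Set y = v_y0 t − ½ g t² = 2.72: 5.000 t² − 8.945 t + 2.72 = 0.
t = [8.945 ± √(80.01 − 54.40)] / 10 = (8.945 ± 5.061) / 10, giving t = 0.388 s or t = 1.40 s.
So the soccer ball is at 2.72 m at t = 0.388 s (rising) and t = 1.40 s (falling).

0.388 s and 1.40 s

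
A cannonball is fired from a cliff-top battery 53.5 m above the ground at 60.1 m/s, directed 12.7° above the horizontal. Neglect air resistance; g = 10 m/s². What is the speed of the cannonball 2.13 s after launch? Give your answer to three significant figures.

v_x = 60.1 cos 12.7° = 58.63 m/s (constant).
v_y(t) = 60.1 sin 12.7° − g t = 13.21 − 10 × 2.13 = -8.090 m/s.
Speed = √(v_x² + v_y²) = √(3437 + 65.45) = 59.2 m/s.

59.2 m/s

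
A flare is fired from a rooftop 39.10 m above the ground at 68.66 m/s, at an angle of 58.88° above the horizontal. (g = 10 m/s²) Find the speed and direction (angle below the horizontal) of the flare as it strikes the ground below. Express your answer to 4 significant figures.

74.14 m/s at 61.40° below the horizontal

v_x = 68.66 cos 58.88° = 35.486 m/s (constant).
|v_y| at impact = √((58.779)² + 2×10×39.10) = 65.092 m/s.
Speed = √(35.486² + 65.092²) = 74.14 m/s; angle = arctan(65.092/35.486) = 61.40° below horizontal.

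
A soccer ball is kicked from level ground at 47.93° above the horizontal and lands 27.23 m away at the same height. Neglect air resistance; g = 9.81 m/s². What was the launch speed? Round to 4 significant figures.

16.39 m/s

On level ground, R = v₀² sin(2θ) / g, so v₀ = √(R g / sin 2θ).
sin(2 × 47.93°) = 0.9948.
v₀ = √(27.23 × 9.81 / 0.9948) = √268.52 = 16.39 m/s.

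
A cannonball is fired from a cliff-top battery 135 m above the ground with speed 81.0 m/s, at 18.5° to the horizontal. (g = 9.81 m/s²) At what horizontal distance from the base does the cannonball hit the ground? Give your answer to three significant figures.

Components: v_x = 81.0 cos 18.5° = 76.81 m/s, v_y = 81.0 sin 18.5° = 25.70 m/s.
Vertical: 0 = 135 + 25.70 t − ½(9.81) t² ⇒ 4.905 t² − 25.70 t − 135 = 0.
t = [25.70 + √(660.5 + 2649)] / 9.810 = 8.484 s.
Horizontal: R = v_x · t = 76.81 × 8.484 = 652 m.

652 m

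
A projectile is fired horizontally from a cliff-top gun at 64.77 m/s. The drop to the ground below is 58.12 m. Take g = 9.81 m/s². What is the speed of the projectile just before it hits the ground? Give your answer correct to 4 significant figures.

Fall time: t = √(2 × 58.12 / 9.81) = 3.4423 s.
At impact: v_x = 64.77 m/s (unchanged), v_y = g t = 9.81 × 3.4423 = 33.769 m/s.
Speed = √(v_x² + v_y²) = √(4195.2 + 1140.3) = 73.04 m/s.

73.04 m/s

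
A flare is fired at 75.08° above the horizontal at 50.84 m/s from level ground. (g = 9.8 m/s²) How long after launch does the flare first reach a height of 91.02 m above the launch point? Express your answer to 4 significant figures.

2.453 s

v_y0 = 50.84 sin 75.08° = 49.126 m/s.
Set y = v_y0 t − ½ g t² = 91.02: 4.900 t² − 49.126 t + 91.02 = 0.
t = [49.126 ± √(2413.4 − 1784.0)] / 9.8 = (49.126 ± 25.088) / 9.8, giving t = 2.453 s or t = 7.573 s.
The flare is on the way up at the first time, so t = 2.453 s.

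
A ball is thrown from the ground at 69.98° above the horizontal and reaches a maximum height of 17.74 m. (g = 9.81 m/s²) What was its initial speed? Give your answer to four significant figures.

19.86 m/s

At maximum height v_y = 0, so (v₀ sin θ)² = 2 g H.
v₀ sin 69.98° = √(2 × 9.81 × 17.74) = 18.656 m/s.
v₀ = 18.656 / sin 69.98° = 18.656 / 0.9396 = 19.86 m/s.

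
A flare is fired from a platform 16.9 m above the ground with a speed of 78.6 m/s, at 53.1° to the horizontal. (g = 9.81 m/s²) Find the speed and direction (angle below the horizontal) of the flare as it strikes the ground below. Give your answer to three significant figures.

80.7 m/s at 54.2° below the horizontal

v_x = 78.6 cos 53.1° = 47.19 m/s (constant).
|v_y| at impact = √((62.86)² + 2×9.81×16.9) = 65.44 m/s.
Speed = √(47.19² + 65.44²) = 80.7 m/s; angle = arctan(65.44/47.19) = 54.2° below horizontal.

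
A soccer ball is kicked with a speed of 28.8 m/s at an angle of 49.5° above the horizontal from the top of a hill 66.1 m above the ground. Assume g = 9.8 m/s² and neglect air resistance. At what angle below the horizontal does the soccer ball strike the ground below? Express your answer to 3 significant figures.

66.1°

v_x = 28.8 cos 49.5° = 18.70 m/s.
At impact |v_y| = √(v_y0² + 2 g h) = √(21.90² + 2×9.8×66.1) = 42.13 m/s.
Angle below horizontal = arctan(|v_y| / v_x) = arctan(42.13 / 18.70) = 66.1°.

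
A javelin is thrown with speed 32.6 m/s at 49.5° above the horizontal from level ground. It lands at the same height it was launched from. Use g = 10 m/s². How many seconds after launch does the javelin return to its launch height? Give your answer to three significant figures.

Vertical component: v_y = 32.6 sin 49.5° = 24.79 m/s.
For a projectile landing at launch height, time of flight is t = 2 v_y / g = 2 × 24.79 / 10 = 4.96 s.

4.96 s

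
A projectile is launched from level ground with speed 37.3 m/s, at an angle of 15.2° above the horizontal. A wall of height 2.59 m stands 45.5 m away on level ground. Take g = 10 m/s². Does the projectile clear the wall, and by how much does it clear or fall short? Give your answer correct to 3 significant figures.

v_x = 37.3 cos 15.2° = 36.00 m/s; v_y0 = 37.3 sin 15.2° = 9.780 m/s.
Time to reach the wall: t = 45.5 / 36.00 = 1.264 s.
Height at that point: y = 9.780×1.264 − 5.000×1.264² = 4.373 m.
That is 4.373 − 2.59 = 1.78 m above the top of the wall, so the projectile clears it.

Yes — it clears the wall by 1.78 m.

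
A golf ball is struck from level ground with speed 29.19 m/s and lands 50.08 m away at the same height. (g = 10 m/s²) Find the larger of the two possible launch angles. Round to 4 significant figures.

Level-ground range: R = v₀² sin(2θ)/g ⇒ sin 2θ = R g / v₀² = 50.08×10/29.19² = 0.5878.
2θ = arcsin(0.5878) = 36.001° or 180° − 36.001° = 143.999°.
So θ = 18.00° or θ = 72.00°.

72.00°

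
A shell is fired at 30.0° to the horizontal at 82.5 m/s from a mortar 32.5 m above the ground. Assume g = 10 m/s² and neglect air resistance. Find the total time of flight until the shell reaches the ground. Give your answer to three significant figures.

Vertical component: v_y = 82.5 sin 30.0° = 41.25 m/s.
Taking up as positive with launch at y = 32.5 m, landing at y = 0: 0 = 32.5 + 41.25 t − ½(10) t².
Solving 5.000 t² − 41.25 t − 32.5 = 0 gives t = [41.25 + √(41.25² + 4·5.000·32.5)] / 10.00 = 8.97 s.

8.97 s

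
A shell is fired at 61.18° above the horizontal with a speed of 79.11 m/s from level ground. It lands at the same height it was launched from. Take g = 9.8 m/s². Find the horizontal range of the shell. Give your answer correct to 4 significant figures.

539.4 m

For level ground, R = v₀² sin(2θ) / g.
sin(2 × 61.18°) = sin 122.36° = 0.8447.
R = (79.11)² × 0.8447 / 9.8 = 539.4 m.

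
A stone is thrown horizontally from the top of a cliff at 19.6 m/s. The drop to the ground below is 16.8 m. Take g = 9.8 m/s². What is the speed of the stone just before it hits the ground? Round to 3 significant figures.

Fall time: t = √(2 × 16.8 / 9.8) = 1.852 s.
At impact: v_x = 19.6 m/s (unchanged), v_y = g t = 9.8 × 1.852 = 18.15 m/s.
Speed = √(v_x² + v_y²) = √(384.2 + 329.4) = 26.7 m/s.

26.7 m/s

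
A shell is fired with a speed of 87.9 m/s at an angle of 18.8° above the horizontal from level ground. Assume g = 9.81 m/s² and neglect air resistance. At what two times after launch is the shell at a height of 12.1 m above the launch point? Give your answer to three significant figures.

v_y0 = 87.9 sin 18.8° = 28.33 m/s.
Set y = v_y0 t − ½ g t² = 12.1: 4.905 t² − 28.33 t + 12.1 = 0.
t = [28.33 ± √(802.6 − 237.4)] / 9.81 = (28.33 ± 23.77) / 9.81, giving t = 0.465 s or t = 5.31 s.
So the shell is at 12.1 m at t = 0.465 s (rising) and t = 5.31 s (falling).

0.465 s and 5.31 s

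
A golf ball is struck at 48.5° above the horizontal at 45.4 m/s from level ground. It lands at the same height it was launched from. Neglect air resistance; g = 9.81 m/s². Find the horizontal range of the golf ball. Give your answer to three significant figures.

Components: v_x = 45.4 cos 48.5° = 30.08 m/s, v_y = 45.4 sin 48.5° = 34.00 m/s.
Time of flight (same landing height): t = 2 v_y / g = 2 × 34.00 / 9.81 = 6.932 s.
Range: R = v_x · t = 30.08 × 6.932 = 209 m.

209 m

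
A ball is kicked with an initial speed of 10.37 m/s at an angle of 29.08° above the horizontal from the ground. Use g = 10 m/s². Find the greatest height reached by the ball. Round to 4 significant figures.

1.270 m

Vertical component of launch velocity: v_y = 10.37 sin 29.08° = 5.0401 m/s.
At the highest point the vertical velocity is zero, so v_y² = 2 g h_max.
h_max = (5.0401)² / (2 × 10) = 25.403 / 20.00 = 1.270 m.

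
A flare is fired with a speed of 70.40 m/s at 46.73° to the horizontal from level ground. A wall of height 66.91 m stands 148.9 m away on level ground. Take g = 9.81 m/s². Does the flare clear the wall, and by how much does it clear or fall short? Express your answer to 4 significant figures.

v_x = 70.40 cos 46.73° = 48.255 m/s; v_y0 = 70.40 sin 46.73° = 51.260 m/s.
Time to reach the wall: t = 148.9 / 48.255 = 3.0857 s.
Height at that point: y = 51.260×3.0857 − 4.905×3.0857² = 111.47 m.
That is 111.47 − 66.91 = 44.56 m above the top of the wall, so the flare clears it.

Yes — it clears the wall by 44.56 m.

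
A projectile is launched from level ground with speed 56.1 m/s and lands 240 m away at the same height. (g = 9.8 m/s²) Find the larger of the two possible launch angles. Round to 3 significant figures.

Level-ground range: R = v₀² sin(2θ)/g ⇒ sin 2θ = R g / v₀² = 240×9.8/56.1² = 0.7473.
2θ = arcsin(0.7473) = 48.36° or 180° − 48.36° = 131.64°.
So θ = 24.2° or θ = 65.8°.

65.8°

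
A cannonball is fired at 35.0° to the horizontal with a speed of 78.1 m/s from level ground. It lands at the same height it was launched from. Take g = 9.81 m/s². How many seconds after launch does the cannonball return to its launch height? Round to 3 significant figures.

9.13 s

Vertical component: v_y = 78.1 sin 35.0° = 44.80 m/s.
For a projectile landing at launch height, time of flight is t = 2 v_y / g = 2 × 44.80 / 9.81 = 9.13 s.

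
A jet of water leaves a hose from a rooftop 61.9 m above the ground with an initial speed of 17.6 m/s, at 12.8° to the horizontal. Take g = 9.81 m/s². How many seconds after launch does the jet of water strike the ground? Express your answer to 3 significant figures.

Vertical component: v_y = 17.6 sin 12.8° = 3.899 m/s.
Taking up as positive with launch at y = 61.9 m, landing at y = 0: 0 = 61.9 + 3.899 t − ½(9.81) t².
Solving 4.905 t² − 3.899 t − 61.9 = 0 gives t = [3.899 + √(3.899² + 4·4.905·61.9)] / 9.810 = 3.97 s.

3.97 s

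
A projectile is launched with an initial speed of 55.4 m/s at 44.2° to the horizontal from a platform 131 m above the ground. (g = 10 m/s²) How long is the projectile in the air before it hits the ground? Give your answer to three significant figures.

10.3 s

Vertical component: v_y = 55.4 sin 44.2° = 38.62 m/s.
Taking up as positive with launch at y = 131 m, landing at y = 0: 0 = 131 + 38.62 t − ½(10) t².
Solving 5.000 t² − 38.62 t − 131 = 0 gives t = [38.62 + √(38.62² + 4·5.000·131)] / 10.00 = 10.3 s.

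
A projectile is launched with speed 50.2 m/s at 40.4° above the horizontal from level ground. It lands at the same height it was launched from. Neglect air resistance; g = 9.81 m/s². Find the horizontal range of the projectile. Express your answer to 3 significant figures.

254 m

Components: v_x = 50.2 cos 40.4° = 38.23 m/s, v_y = 50.2 sin 40.4° = 32.54 m/s.
Time of flight (same landing height): t = 2 v_y / g = 2 × 32.54 / 9.81 = 6.634 s.
Range: R = v_x · t = 38.23 × 6.634 = 254 m.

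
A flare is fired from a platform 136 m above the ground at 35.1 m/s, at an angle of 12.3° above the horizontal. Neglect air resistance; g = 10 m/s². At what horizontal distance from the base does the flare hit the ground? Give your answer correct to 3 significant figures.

206 m

Components: v_x = 35.1 cos 12.3° = 34.29 m/s, v_y = 35.1 sin 12.3° = 7.477 m/s.
Vertical: 0 = 136 + 7.477 t − ½(10) t² ⇒ 5.000 t² − 7.477 t − 136 = 0.
t = [7.477 + √(55.91 + 2720)] / 10.00 = 6.016 s.
Horizontal: R = v_x · t = 34.29 × 6.016 = 206 m.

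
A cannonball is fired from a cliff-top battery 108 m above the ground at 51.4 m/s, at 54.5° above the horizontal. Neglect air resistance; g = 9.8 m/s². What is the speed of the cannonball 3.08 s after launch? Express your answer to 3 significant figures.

v_x = 51.4 cos 54.5° = 29.85 m/s (constant).
v_y(t) = 51.4 sin 54.5° − g t = 41.85 − 9.8 × 3.08 = 11.67 m/s.
Speed = √(v_x² + v_y²) = √(891.0 + 136.2) = 32.0 m/s.

32.0 m/s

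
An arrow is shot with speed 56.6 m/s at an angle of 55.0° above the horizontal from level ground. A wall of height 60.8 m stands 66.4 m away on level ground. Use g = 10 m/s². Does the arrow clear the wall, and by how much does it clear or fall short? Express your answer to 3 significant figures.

v_x = 56.6 cos 55.0° = 32.46 m/s; v_y0 = 56.6 sin 55.0° = 46.36 m/s.
Time to reach the wall: t = 66.4 / 32.46 = 2.046 s.
Height at that point: y = 46.36×2.046 − 5.000×2.046² = 73.92 m.
That is 73.92 − 60.8 = 13.1 m above the top of the wall, so the arrow clears it.

Yes — it clears the wall by 13.1 m.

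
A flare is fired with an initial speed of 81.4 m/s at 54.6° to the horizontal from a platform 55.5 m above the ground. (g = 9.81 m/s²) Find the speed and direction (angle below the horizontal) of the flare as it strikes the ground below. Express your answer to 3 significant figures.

v_x = 81.4 cos 54.6° = 47.15 m/s (constant).
|v_y| at impact = √((66.35)² + 2×9.81×55.5) = 74.10 m/s.
Speed = √(47.15² + 74.10²) = 87.8 m/s; angle = arctan(74.10/47.15) = 57.5° below horizontal.

87.8 m/s at 57.5° below the horizontal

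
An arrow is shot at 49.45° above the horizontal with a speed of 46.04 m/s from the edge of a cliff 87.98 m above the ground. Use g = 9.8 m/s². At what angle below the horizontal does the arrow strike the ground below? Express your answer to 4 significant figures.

v_x = 46.04 cos 49.45° = 29.931 m/s.
At impact |v_y| = √(v_y0² + 2 g h) = √(34.983² + 2×9.8×87.98) = 54.297 m/s.
Angle below horizontal = arctan(|v_y| / v_x) = arctan(54.297 / 29.931) = 61.13°.

61.13°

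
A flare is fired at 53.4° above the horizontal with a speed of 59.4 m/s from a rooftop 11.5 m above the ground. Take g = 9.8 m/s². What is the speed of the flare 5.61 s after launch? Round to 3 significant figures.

36.2 m/s

v_x = 59.4 cos 53.4° = 35.42 m/s (constant).
v_y(t) = 59.4 sin 53.4° − g t = 47.69 − 9.8 × 5.61 = -7.288 m/s.
Speed = √(v_x² + v_y²) = √(1255 + 53.11) = 36.2 m/s.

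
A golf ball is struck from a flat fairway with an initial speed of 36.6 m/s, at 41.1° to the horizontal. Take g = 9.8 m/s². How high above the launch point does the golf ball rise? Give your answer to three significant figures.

Vertical component of launch velocity: v_y = 36.6 sin 41.1° = 24.06 m/s.
At the highest point the vertical velocity is zero, so v_y² = 2 g h_max.
h_max = (24.06)² / (2 × 9.8) = 578.9 / 19.60 = 29.5 m.

29.5 m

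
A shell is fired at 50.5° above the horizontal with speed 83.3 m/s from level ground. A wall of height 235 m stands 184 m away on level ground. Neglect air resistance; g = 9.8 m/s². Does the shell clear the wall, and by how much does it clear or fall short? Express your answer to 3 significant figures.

v_x = 83.3 cos 50.5° = 52.99 m/s; v_y0 = 83.3 sin 50.5° = 64.28 m/s.
Time to reach the wall: t = 184 / 52.99 = 3.472 s.
Height at that point: y = 64.28×3.472 − 4.900×3.472² = 164.1 m.
That is 235 − 164.1 = 70.9 m below the top of the wall, so the shell does not clear it.

No — it falls 70.9 m short of clearing the wall.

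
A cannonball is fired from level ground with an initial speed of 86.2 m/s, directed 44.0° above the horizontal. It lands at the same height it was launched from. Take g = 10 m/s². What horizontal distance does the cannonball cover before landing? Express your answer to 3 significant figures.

743 m

For level ground, R = v₀² sin(2θ) / g.
sin(2 × 44.0°) = sin 88.00° = 0.9994.
R = (86.2)² × 0.9994 / 10 = 743 m.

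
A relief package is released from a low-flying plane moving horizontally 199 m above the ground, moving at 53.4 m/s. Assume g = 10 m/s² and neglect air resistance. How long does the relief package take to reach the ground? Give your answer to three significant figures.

6.31 s

The horizontal speed doesn't affect the fall. With v_y0 = 0, h = ½ g t².
t = √(2 × 199 / 10) = √39.80 = 6.31 s.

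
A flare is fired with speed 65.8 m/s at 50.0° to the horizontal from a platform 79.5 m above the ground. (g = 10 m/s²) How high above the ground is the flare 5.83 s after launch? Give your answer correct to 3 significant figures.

203 m

v_y0 = 65.8 sin 50.0° = 50.41 m/s.
y(t) = 79.5 + v_y0 t − ½ g t² = 79.5 + 50.41×5.83 − ½×10×5.83² = 203 m.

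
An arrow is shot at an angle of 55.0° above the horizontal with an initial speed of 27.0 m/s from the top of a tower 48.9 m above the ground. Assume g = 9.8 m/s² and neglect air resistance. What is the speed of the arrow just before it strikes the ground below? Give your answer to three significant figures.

v_x = 27.0 cos 55.0° = 15.49 m/s is unchanged throughout.
For the vertical component, v_y² = v_y0² + 2 g h = (22.12)² + 2×9.8×48.9 = 1448, so |v_y| = 38.05 m/s.
Impact speed = √(v_x² + v_y²) = √(239.9 + 1448) = 41.1 m/s.

41.1 m/s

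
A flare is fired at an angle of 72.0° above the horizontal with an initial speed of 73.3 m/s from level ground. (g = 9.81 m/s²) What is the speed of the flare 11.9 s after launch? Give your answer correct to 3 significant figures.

v_x = 73.3 cos 72.0° = 22.65 m/s (constant).
v_y(t) = 73.3 sin 72.0° − g t = 69.71 − 9.81 × 11.9 = -47.03 m/s.
Speed = √(v_x² + v_y²) = √(513.0 + 2212) = 52.2 m/s.

52.2 m/s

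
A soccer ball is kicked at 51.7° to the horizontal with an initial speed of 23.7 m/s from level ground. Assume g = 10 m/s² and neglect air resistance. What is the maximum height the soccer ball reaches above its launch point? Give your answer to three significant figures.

Vertical component of launch velocity: v_y = 23.7 sin 51.7° = 18.60 m/s.
At the highest point the vertical velocity is zero, so v_y² = 2 g h_max.
h_max = (18.60)² / (2 × 10) = 346.0 / 20.00 = 17.3 m.

17.3 m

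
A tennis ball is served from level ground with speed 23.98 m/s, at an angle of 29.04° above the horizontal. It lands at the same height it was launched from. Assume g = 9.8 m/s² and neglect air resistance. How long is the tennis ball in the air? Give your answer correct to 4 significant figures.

Vertical component: v_y = 23.98 sin 29.04° = 11.640 m/s.
For a projectile landing at launch height, time of flight is t = 2 v_y / g = 2 × 11.640 / 9.8 = 2.376 s.

2.376 s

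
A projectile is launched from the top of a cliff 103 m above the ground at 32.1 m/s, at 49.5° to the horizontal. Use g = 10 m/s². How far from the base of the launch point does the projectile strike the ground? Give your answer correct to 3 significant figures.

158 m

Components: v_x = 32.1 cos 49.5° = 20.85 m/s, v_y = 32.1 sin 49.5° = 24.41 m/s.
Vertical: 0 = 103 + 24.41 t − ½(10) t² ⇒ 5.000 t² − 24.41 t − 103 = 0.
t = [24.41 + √(595.8 + 2060)] / 10.00 = 7.594 s.
Horizontal: R = v_x · t = 20.85 × 7.594 = 158 m.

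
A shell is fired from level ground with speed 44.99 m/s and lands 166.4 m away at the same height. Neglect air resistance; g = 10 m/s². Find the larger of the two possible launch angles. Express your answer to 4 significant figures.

62.35°

Level-ground range: R = v₀² sin(2θ)/g ⇒ sin 2θ = R g / v₀² = 166.4×10/44.99² = 0.8221.
2θ = arcsin(0.8221) = 55.296° or 180° − 55.296° = 124.704°.
So θ = 27.65° or θ = 62.35°.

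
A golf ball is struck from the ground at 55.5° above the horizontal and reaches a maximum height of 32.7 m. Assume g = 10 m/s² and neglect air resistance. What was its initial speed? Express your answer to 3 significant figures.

At maximum height v_y = 0, so (v₀ sin θ)² = 2 g H.
v₀ sin 55.5° = √(2 × 10 × 32.7) = 25.57 m/s.
v₀ = 25.57 / sin 55.5° = 25.57 / 0.8241 = 31.0 m/s.

31.0 m/s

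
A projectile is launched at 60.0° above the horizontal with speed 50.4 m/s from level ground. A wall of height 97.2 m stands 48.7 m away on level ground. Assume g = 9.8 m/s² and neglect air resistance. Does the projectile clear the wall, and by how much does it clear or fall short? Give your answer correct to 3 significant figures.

No — it falls 31.1 m short of clearing the wall.

v_x = 50.4 cos 60.0° = 25.20 m/s; v_y0 = 50.4 sin 60.0° = 43.65 m/s.
Time to reach the wall: t = 48.7 / 25.20 = 1.933 s.
Height at that point: y = 43.65×1.933 − 4.900×1.933² = 66.07 m.
That is 97.2 − 66.07 = 31.1 m below the top of the wall, so the projectile does not clear it.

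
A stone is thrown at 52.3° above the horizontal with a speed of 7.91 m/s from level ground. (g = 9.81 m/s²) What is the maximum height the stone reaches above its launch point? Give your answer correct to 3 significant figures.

2.00 m

Vertical component of launch velocity: v_y = 7.91 sin 52.3° = 6.259 m/s.
At the highest point the vertical velocity is zero, so v_y² = 2 g h_max.
h_max = (6.259)² / (2 × 9.81) = 39.18 / 19.62 = 2.00 m.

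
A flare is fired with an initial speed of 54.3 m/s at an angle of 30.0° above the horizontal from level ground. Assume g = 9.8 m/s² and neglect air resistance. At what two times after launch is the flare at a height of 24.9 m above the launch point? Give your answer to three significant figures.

1.16 s and 4.38 s

v_y0 = 54.3 sin 30.0° = 27.15 m/s.
Set y = v_y0 t − ½ g t² = 24.9: 4.900 t² − 27.15 t + 24.9 = 0.
t = [27.15 ± √(737.1 − 488.0)] / 9.8 = (27.15 ± 15.78) / 9.8, giving t = 1.16 s or t = 4.38 s.
So the flare is at 24.9 m at t = 1.16 s (rising) and t = 4.38 s (falling).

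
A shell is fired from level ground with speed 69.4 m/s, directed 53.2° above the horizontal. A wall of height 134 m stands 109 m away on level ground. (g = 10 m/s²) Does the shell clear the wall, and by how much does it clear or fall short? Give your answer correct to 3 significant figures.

v_x = 69.4 cos 53.2° = 41.57 m/s; v_y0 = 69.4 sin 53.2° = 55.57 m/s.
Time to reach the wall: t = 109 / 41.57 = 2.622 s.
Height at that point: y = 55.57×2.622 − 5.000×2.622² = 111.3 m.
That is 134 − 111.3 = 22.7 m below the top of the wall, so the shell does not clear it.

No — it falls 22.7 m short of clearing the wall.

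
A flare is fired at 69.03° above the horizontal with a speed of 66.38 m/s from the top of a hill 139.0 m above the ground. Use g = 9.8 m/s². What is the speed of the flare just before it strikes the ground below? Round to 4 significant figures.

84.44 m/s

v_x = 66.38 cos 69.03° = 23.756 m/s is unchanged throughout.
For the vertical component, v_y² = v_y0² + 2 g h = (61.984)² + 2×9.8×139.0 = 6566.4, so |v_y| = 81.033 m/s.
Impact speed = √(v_x² + v_y²) = √(564.35 + 6566.4) = 84.44 m/s.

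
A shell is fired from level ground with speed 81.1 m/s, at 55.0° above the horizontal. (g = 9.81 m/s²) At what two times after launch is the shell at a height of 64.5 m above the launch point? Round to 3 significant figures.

1.05 s and 12.5 s

v_y0 = 81.1 sin 55.0° = 66.43 m/s.
Set y = v_y0 t − ½ g t² = 64.5: 4.905 t² − 66.43 t + 64.5 = 0.
t = [66.43 ± √(4413 − 1265)] / 9.81 = (66.43 ± 56.11) / 9.81, giving t = 1.05 s or t = 12.5 s.
So the shell is at 64.5 m at t = 1.05 s (rising) and t = 12.5 s (falling).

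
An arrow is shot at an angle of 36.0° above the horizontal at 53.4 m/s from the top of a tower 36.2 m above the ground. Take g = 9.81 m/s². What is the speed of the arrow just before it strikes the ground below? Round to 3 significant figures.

59.7 m/s

v_x = 53.4 cos 36.0° = 43.20 m/s is unchanged throughout.
For the vertical component, v_y² = v_y0² + 2 g h = (31.39)² + 2×9.81×36.2 = 1696, so |v_y| = 41.18 m/s.
Impact speed = √(v_x² + v_y²) = √(1866 + 1696) = 59.7 m/s.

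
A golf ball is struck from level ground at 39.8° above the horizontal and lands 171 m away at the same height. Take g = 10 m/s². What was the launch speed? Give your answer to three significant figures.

41.7 m/s

On level ground, R = v₀² sin(2θ) / g, so v₀ = √(R g / sin 2θ).
sin(2 × 39.8°) = 0.9836.
v₀ = √(171 × 10 / 0.9836) = √1739 = 41.7 m/s.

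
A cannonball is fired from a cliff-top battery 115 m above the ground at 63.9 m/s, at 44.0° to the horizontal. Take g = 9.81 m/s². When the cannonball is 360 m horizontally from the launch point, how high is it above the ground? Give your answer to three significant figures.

162 m

v_x = 63.9 cos 44.0° = 45.97 m/s, v_y0 = 63.9 sin 44.0° = 44.39 m/s.
Time to reach x = 360 m: t = x / v_x = 360 / 45.97 = 7.831 s.
y = 115 + v_y0 t − ½ g t² = 115 + 44.39×7.831 − 4.905×7.831² = 162 m.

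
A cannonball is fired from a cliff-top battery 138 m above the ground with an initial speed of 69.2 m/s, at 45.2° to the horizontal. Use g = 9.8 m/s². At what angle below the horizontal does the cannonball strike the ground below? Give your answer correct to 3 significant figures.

55.7°

v_x = 69.2 cos 45.2° = 48.76 m/s.
At impact |v_y| = √(v_y0² + 2 g h) = √(49.10² + 2×9.8×138) = 71.52 m/s.
Angle below horizontal = arctan(|v_y| / v_x) = arctan(71.52 / 48.76) = 55.7°.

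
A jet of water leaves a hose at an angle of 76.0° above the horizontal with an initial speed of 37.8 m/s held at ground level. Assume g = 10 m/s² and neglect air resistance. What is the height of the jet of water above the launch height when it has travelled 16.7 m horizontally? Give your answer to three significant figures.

v_x = 37.8 cos 76.0° = 9.145 m/s, v_y0 = 37.8 sin 76.0° = 36.68 m/s.
Time to reach x = 16.7 m: t = x / v_x = 16.7 / 9.145 = 1.826 s.
y = v_y0 t − ½ g t² = 36.68×1.826 − 5.000×1.826² = 50.3 m.

50.3 m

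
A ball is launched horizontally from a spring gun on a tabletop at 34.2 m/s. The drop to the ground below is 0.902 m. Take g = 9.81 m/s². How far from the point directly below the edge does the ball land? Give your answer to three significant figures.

14.7 m

Initial vertical velocity is zero, so the fall time comes from h = ½ g t²: t = √(2 × 0.902 / 9.81) = 0.4288 s.
Horizontal motion is uniform at 34.2 m/s, so x = 34.2 × 0.4288 = 14.7 m.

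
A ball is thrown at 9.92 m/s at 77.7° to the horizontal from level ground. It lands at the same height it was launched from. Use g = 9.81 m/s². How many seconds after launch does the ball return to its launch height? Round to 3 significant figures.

Vertical component: v_y = 9.92 sin 77.7° = 9.692 m/s.
For a projectile landing at launch height, time of flight is t = 2 v_y / g = 2 × 9.692 / 9.81 = 1.98 s.

1.98 s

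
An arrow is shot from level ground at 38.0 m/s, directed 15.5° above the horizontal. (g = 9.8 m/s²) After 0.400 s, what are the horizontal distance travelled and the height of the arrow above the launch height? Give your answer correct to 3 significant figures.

v_x = 38.0 cos 15.5° = 36.62 m/s; v_y0 = 38.0 sin 15.5° = 10.16 m/s.
x = v_x t = 36.62 × 0.400 = 14.6 m.
y = v_y0 t − ½ g t² = 10.16×0.400 − 4.900×0.400² = 3.28 m.

x = 14.6 m, y = 3.28 m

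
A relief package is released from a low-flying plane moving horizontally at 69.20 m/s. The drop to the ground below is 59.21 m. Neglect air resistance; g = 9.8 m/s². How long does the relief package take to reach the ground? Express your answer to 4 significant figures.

The horizontal speed doesn't affect the fall. With v_y0 = 0, h = ½ g t².
t = √(2 × 59.21 / 9.8) = √12.084 = 3.476 s.

3.476 s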